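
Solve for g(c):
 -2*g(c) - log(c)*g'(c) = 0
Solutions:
 g(c) = C1*exp(-2*li(c))


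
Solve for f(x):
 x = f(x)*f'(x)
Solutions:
 f(x) = -sqrt(C1 + x^2)
 f(x) = sqrt(C1 + x^2)


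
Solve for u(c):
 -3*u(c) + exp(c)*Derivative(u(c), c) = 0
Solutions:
 u(c) = C1*exp(-3*exp(-c))


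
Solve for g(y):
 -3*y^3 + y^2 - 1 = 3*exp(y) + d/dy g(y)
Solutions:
 g(y) = C1 - 3*y^4/4 + y^3/3 - y - 3*exp(y)


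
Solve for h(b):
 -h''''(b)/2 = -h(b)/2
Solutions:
 h(b) = C1*exp(-b) + C2*exp(b) + C3*sin(b) + C4*cos(b)


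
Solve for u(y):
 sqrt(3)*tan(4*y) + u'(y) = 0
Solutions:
 u(y) = C1 + sqrt(3)*log(cos(4*y))/4


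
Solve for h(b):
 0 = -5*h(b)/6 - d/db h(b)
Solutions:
 h(b) = C1*exp(-5*b/6)


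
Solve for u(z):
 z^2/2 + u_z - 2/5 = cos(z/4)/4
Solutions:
 u(z) = C1 - z^3/6 + 2*z/5 + sin(z/4)


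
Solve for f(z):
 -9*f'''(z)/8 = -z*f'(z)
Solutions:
 f(z) = C1 + Integral(C2*airyai(2*3^(1/3)*z/3) + C3*airybi(2*3^(1/3)*z/3), z)


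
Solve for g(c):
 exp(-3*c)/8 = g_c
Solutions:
 g(c) = C1 - exp(-3*c)/24


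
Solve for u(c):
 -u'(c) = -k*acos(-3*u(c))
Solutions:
 Integral(1/acos(-3*_y), (_y, u(c))) = C1 + c*k


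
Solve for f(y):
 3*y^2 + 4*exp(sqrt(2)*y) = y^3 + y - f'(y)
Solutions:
 f(y) = C1 + y^4/4 - y^3 + y^2/2 - 2*sqrt(2)*exp(sqrt(2)*y)


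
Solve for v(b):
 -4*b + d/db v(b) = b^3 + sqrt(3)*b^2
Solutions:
 v(b) = C1 + b^4/4 + sqrt(3)*b^3/3 + 2*b^2


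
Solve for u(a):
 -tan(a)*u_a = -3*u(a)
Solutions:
 u(a) = C1*sin(a)^3


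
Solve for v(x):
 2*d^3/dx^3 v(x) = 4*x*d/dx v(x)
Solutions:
 v(x) = C1 + Integral(C2*airyai(2^(1/3)*x) + C3*airybi(2^(1/3)*x), x)


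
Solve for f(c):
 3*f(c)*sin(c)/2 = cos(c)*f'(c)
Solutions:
 f(c) = C1/cos(c)^(3/2)


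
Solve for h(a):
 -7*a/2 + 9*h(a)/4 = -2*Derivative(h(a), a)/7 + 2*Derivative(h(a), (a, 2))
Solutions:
 h(a) = C1*exp(a*(2 - sqrt(886))/28) + C2*exp(a*(2 + sqrt(886))/28) + 14*a/9 - 16/81


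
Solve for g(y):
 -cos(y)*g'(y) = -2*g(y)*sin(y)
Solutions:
 g(y) = C1/cos(y)^2


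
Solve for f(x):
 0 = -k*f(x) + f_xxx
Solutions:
 f(x) = C1*exp(k^(1/3)*x) + C2*exp(k^(1/3)*x*(-1 + sqrt(3)*I)/2) + C3*exp(-k^(1/3)*x*(1 + sqrt(3)*I)/2)


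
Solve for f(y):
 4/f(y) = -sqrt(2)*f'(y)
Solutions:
 f(y) = -sqrt(C1 - 4*sqrt(2)*y)
 f(y) = sqrt(C1 - 4*sqrt(2)*y)


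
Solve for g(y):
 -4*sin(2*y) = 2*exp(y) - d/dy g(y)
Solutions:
 g(y) = C1 + 2*exp(y) - 2*cos(2*y)


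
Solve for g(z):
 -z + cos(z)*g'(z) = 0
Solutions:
 g(z) = C1 + Integral(z/cos(z), z)


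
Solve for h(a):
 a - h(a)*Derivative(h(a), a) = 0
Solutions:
 h(a) = -sqrt(C1 + a^2)
 h(a) = sqrt(C1 + a^2)


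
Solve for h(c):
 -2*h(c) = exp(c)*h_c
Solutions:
 h(c) = C1*exp(2*exp(-c))


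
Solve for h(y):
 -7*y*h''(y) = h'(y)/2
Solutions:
 h(y) = C1 + C2*y^(13/14)


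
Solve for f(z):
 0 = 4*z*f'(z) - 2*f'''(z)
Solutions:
 f(z) = C1 + Integral(C2*airyai(2^(1/3)*z) + C3*airybi(2^(1/3)*z), z)


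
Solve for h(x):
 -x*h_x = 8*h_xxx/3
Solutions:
 h(x) = C1 + Integral(C2*airyai(-3^(1/3)*x/2) + C3*airybi(-3^(1/3)*x/2), x)


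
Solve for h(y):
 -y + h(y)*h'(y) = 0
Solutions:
 h(y) = -sqrt(C1 + y^2)
 h(y) = sqrt(C1 + y^2)


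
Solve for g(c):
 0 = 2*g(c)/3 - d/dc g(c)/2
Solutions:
 g(c) = C1*exp(4*c/3)


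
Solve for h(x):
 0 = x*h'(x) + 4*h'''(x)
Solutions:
 h(x) = C1 + Integral(C2*airyai(-2^(1/3)*x/2) + C3*airybi(-2^(1/3)*x/2), x)


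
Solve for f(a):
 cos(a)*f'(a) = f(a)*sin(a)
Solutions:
 f(a) = C1/cos(a)


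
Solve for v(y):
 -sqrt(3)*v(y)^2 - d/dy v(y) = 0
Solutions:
 v(y) = 1/(C1 + sqrt(3)*y)


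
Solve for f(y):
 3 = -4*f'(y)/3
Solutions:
 f(y) = C1 - 9*y/4


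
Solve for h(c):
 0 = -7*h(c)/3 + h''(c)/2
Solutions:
 h(c) = C1*exp(-sqrt(42)*c/3) + C2*exp(sqrt(42)*c/3)


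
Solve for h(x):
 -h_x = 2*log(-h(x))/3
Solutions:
 -li(-h(x)) = C1 - 2*x/3


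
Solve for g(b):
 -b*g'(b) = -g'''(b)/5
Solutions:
 g(b) = C1 + Integral(C2*airyai(5^(1/3)*b) + C3*airybi(5^(1/3)*b), b)


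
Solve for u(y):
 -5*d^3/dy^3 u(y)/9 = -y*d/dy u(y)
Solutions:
 u(y) = C1 + Integral(C2*airyai(15^(2/3)*y/5) + C3*airybi(15^(2/3)*y/5), y)


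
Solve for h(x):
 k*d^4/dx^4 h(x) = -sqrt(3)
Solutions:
 h(x) = C1 + C2*x + C3*x^2 + C4*x^3 - sqrt(3)*x^4/(24*k)


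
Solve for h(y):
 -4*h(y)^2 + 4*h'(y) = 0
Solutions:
 h(y) = -1/(C1 + y)


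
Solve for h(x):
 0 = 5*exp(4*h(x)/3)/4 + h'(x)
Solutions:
 h(x) = 3*log(-(1/(C1 + 5*x))^(1/4)) + 3*log(3)/4
 h(x) = 3*log(1/(C1 + 5*x))/4 + 3*log(3)/4
 h(x) = 3*log(-I*(1/(C1 + 5*x))^(1/4)) + 3*log(3)/4
 h(x) = 3*log(I*(1/(C1 + 5*x))^(1/4)) + 3*log(3)/4


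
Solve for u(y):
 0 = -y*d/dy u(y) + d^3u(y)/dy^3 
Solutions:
 u(y) = C1 + Integral(C2*airyai(y) + C3*airybi(y), y)


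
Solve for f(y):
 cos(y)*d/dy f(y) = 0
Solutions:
 f(y) = C1


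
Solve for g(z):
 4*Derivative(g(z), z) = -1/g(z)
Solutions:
 g(z) = -sqrt(C1 - 2*z)/2
 g(z) = sqrt(C1 - 2*z)/2


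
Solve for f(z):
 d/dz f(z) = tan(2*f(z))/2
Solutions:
 f(z) = -asin(C1*exp(z))/2 + pi/2
 f(z) = asin(C1*exp(z))/2


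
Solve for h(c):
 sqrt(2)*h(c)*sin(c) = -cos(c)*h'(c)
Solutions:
 h(c) = C1*cos(c)^(sqrt(2))


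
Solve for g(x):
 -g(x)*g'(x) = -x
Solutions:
 g(x) = -sqrt(C1 + x^2)
 g(x) = sqrt(C1 + x^2)


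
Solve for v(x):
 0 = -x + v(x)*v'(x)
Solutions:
 v(x) = -sqrt(C1 + x^2)
 v(x) = sqrt(C1 + x^2)


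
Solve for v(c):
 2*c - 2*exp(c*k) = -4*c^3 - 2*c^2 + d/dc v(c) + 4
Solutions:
 v(c) = C1 + c^4 + 2*c^3/3 + c^2 - 4*c - 2*exp(c*k)/k


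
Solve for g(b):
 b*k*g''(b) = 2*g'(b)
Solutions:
 g(b) = C1 + b^(((re(k) + 2)*re(k) + im(k)^2)/(re(k)^2 + im(k)^2))*(C2*sin(2*log(b)*Abs(im(k))/(re(k)^2 + im(k)^2)) + C3*cos(2*log(b)*im(k)/(re(k)^2 + im(k)^2)))


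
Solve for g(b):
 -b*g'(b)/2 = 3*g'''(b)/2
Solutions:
 g(b) = C1 + Integral(C2*airyai(-3^(2/3)*b/3) + C3*airybi(-3^(2/3)*b/3), b)


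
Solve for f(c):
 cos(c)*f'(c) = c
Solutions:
 f(c) = C1 + Integral(c/cos(c), c)


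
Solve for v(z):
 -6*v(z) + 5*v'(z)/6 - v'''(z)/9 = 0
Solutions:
 v(z) = C1*exp(z*(5/(sqrt(11414)/4 + 27)^(1/3) + 2*(sqrt(11414)/4 + 27)^(1/3))/4)*sin(sqrt(3)*z*(-2*(27*sqrt(11414)/4 + 729)^(1/3) + 45/(27*sqrt(11414)/4 + 729)^(1/3))/12) + C2*exp(z*(5/(sqrt(11414)/4 + 27)^(1/3) + 2*(sqrt(11414)/4 + 27)^(1/3))/4)*cos(sqrt(3)*z*(-2*(27*sqrt(11414)/4 + 729)^(1/3) + 45/(27*sqrt(11414)/4 + 729)^(1/3))/12) + C3*exp(-z*(5/(2*(sqrt(11414)/4 + 27)^(1/3)) + (sqrt(11414)/4 + 27)^(1/3)))


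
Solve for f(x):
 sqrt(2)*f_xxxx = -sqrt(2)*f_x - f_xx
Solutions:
 f(x) = C1 + C2*exp(3^(1/3)*x*(-2^(5/6)*3^(1/3)/(9 + sqrt(3)*sqrt(sqrt(2) + 27))^(1/3) + 2^(2/3)*(9 + sqrt(3)*sqrt(sqrt(2) + 27))^(1/3))/12)*sin(3^(1/6)*x*(3*2^(5/6)/(9 + sqrt(3)*sqrt(sqrt(2) + 27))^(1/3) + 6^(2/3)*(9 + sqrt(3)*sqrt(sqrt(2) + 27))^(1/3))/12) + C3*exp(3^(1/3)*x*(-2^(5/6)*3^(1/3)/(9 + sqrt(3)*sqrt(sqrt(2) + 27))^(1/3) + 2^(2/3)*(9 + sqrt(3)*sqrt(sqrt(2) + 27))^(1/3))/12)*cos(3^(1/6)*x*(3*2^(5/6)/(9 + sqrt(3)*sqrt(sqrt(2) + 27))^(1/3) + 6^(2/3)*(9 + sqrt(3)*sqrt(sqrt(2) + 27))^(1/3))/12) + C4*exp(-3^(1/3)*x*(-2^(5/6)*3^(1/3)/(9 + sqrt(3)*sqrt(sqrt(2) + 27))^(1/3) + 2^(2/3)*(9 + sqrt(3)*sqrt(sqrt(2) + 27))^(1/3))/6)


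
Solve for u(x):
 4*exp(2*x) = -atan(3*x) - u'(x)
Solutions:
 u(x) = C1 - x*atan(3*x) - 2*exp(2*x) + log(9*x^2 + 1)/6


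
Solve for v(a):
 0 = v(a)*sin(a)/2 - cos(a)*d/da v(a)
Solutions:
 v(a) = C1/sqrt(cos(a))


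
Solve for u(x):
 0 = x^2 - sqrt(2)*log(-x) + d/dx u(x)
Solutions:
 u(x) = C1 - x^3/3 + sqrt(2)*x*log(-x) - sqrt(2)*x


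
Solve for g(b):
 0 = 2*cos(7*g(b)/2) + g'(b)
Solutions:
 g(b) = -2*asin((C1 + exp(14*b))/(C1 - exp(14*b)))/7 + 2*pi/7
 g(b) = 2*asin((C1 + exp(14*b))/(C1 - exp(14*b)))/7


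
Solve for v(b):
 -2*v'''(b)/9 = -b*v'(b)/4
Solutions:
 v(b) = C1 + Integral(C2*airyai(3^(2/3)*b/2) + C3*airybi(3^(2/3)*b/2), b)


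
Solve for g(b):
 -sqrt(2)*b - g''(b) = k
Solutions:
 g(b) = C1 + C2*b - sqrt(2)*b^3/6 - b^2*k/2


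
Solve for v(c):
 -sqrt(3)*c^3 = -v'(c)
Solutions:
 v(c) = C1 + sqrt(3)*c^4/4


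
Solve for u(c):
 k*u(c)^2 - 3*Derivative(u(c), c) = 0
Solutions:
 u(c) = -3/(C1 + c*k)


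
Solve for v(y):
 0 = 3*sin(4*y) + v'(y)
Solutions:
 v(y) = C1 + 3*cos(4*y)/4


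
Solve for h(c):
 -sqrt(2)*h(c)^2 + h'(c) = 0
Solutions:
 h(c) = -1/(C1 + sqrt(2)*c)


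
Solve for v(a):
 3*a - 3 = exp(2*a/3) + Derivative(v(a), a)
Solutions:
 v(a) = C1 + 3*a^2/2 - 3*a - 3*exp(2*a/3)/2


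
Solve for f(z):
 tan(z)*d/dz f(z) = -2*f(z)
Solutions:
 f(z) = C1/sin(z)^2


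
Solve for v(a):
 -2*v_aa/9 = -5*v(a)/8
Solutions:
 v(a) = C1*exp(-3*sqrt(5)*a/4) + C2*exp(3*sqrt(5)*a/4)


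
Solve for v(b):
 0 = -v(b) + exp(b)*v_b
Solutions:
 v(b) = C1*exp(-exp(-b))


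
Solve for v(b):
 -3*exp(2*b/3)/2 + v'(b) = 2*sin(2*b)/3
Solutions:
 v(b) = C1 + 9*exp(2*b/3)/4 - cos(2*b)/3


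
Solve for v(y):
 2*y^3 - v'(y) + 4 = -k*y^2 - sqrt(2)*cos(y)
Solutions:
 v(y) = C1 + k*y^3/3 + y^4/2 + 4*y + sqrt(2)*sin(y)


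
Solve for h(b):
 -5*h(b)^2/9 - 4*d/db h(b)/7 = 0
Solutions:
 h(b) = 36/(C1 + 35*b)


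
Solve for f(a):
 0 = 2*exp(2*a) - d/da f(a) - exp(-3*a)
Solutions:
 f(a) = C1 + exp(2*a) + exp(-3*a)/3


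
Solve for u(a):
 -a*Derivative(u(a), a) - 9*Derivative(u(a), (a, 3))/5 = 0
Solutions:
 u(a) = C1 + Integral(C2*airyai(-15^(1/3)*a/3) + C3*airybi(-15^(1/3)*a/3), a)


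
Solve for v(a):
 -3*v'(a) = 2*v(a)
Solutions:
 v(a) = C1*exp(-2*a/3)


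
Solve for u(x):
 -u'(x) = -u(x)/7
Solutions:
 u(x) = C1*exp(x/7)


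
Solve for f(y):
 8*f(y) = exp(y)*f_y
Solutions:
 f(y) = C1*exp(-8*exp(-y))


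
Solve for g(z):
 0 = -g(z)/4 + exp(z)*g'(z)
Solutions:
 g(z) = C1*exp(-exp(-z)/4)


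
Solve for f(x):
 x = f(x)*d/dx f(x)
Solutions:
 f(x) = -sqrt(C1 + x^2)
 f(x) = sqrt(C1 + x^2)


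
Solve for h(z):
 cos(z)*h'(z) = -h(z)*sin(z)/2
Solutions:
 h(z) = C1*sqrt(cos(z))


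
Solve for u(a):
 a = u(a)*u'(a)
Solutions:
 u(a) = -sqrt(C1 + a^2)
 u(a) = sqrt(C1 + a^2)


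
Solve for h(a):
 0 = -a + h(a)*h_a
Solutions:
 h(a) = -sqrt(C1 + a^2)
 h(a) = sqrt(C1 + a^2)


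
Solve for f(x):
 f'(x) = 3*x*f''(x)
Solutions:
 f(x) = C1 + C2*x^(4/3)


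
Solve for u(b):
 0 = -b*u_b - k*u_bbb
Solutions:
 u(b) = C1 + Integral(C2*airyai(b*(-1/k)^(1/3)) + C3*airybi(b*(-1/k)^(1/3)), b)


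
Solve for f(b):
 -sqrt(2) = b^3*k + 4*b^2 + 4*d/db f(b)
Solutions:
 f(b) = C1 - b^4*k/16 - b^3/3 - sqrt(2)*b/4


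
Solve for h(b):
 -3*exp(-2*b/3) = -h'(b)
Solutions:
 h(b) = C1 - 9*exp(-2*b/3)/2


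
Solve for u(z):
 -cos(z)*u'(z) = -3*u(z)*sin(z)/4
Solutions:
 u(z) = C1/cos(z)^(3/4)


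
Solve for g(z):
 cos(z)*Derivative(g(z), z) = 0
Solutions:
 g(z) = C1


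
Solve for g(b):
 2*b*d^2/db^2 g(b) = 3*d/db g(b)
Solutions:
 g(b) = C1 + C2*b^(5/2)


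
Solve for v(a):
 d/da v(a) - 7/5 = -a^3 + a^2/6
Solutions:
 v(a) = C1 - a^4/4 + a^3/18 + 7*a/5


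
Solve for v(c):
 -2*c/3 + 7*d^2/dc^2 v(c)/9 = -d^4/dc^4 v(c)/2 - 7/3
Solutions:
 v(c) = C1 + C2*c + C3*sin(sqrt(14)*c/3) + C4*cos(sqrt(14)*c/3) + c^3/7 - 3*c^2/2


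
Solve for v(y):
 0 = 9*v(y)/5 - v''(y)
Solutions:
 v(y) = C1*exp(-3*sqrt(5)*y/5) + C2*exp(3*sqrt(5)*y/5)


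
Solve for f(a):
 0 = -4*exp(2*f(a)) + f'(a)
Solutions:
 f(a) = log(-sqrt(-1/(C1 + 4*a))) - log(2)/2
 f(a) = log(-1/(C1 + 4*a))/2 - log(2)/2


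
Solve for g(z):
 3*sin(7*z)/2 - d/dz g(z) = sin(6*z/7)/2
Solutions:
 g(z) = C1 + 7*cos(6*z/7)/12 - 3*cos(7*z)/14


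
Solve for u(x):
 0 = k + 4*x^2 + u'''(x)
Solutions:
 u(x) = C1 + C2*x + C3*x^2 - k*x^3/6 - x^5/15


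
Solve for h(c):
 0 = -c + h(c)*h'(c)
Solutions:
 h(c) = -sqrt(C1 + c^2)
 h(c) = sqrt(C1 + c^2)


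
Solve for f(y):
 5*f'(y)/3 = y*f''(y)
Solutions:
 f(y) = C1 + C2*y^(8/3)


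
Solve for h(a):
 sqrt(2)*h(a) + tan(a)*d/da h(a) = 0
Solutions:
 h(a) = C1/sin(a)^(sqrt(2))


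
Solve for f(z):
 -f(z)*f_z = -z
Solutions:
 f(z) = -sqrt(C1 + z^2)
 f(z) = sqrt(C1 + z^2)


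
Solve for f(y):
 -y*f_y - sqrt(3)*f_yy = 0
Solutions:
 f(y) = C1 + C2*erf(sqrt(2)*3^(3/4)*y/6)


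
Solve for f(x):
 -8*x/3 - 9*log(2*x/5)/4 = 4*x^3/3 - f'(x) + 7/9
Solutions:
 f(x) = C1 + x^4/3 + 4*x^2/3 + 9*x*log(x)/4 - 9*x*log(5)/4 - 53*x/36 + 9*x*log(2)/4


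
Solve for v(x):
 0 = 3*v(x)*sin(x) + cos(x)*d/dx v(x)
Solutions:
 v(x) = C1*cos(x)^3


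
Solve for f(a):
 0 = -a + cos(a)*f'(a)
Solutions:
 f(a) = C1 + Integral(a/cos(a), a)


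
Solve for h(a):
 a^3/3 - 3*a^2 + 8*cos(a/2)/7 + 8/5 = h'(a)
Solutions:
 h(a) = C1 + a^4/12 - a^3 + 8*a/5 + 16*sin(a/2)/7


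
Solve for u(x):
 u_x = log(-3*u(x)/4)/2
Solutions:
 -2*Integral(1/(log(-_y) - 2*log(2) + log(3)), (_y, u(x))) = C1 - x


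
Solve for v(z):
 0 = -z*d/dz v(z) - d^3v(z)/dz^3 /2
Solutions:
 v(z) = C1 + Integral(C2*airyai(-2^(1/3)*z) + C3*airybi(-2^(1/3)*z), z)


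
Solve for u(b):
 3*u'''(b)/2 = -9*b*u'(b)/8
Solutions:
 u(b) = C1 + Integral(C2*airyai(-6^(1/3)*b/2) + C3*airybi(-6^(1/3)*b/2), b)


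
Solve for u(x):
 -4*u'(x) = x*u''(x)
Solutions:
 u(x) = C1 + C2/x^3


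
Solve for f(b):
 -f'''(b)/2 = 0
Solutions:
 f(b) = C1 + C2*b + C3*b^2


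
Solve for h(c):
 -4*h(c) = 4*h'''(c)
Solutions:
 h(c) = C3*exp(-c) + (C1*sin(sqrt(3)*c/2) + C2*cos(sqrt(3)*c/2))*exp(c/2)


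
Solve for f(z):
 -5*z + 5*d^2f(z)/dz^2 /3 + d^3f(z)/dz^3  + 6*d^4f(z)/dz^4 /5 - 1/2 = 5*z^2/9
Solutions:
 f(z) = C1 + C2*z + z^4/36 + 13*z^3/30 - 87*z^2/100 + (C3*sin(5*sqrt(7)*z/12) + C4*cos(5*sqrt(7)*z/12))*exp(-5*z/12)


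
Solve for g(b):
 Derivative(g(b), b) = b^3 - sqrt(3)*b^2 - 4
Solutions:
 g(b) = C1 + b^4/4 - sqrt(3)*b^3/3 - 4*b


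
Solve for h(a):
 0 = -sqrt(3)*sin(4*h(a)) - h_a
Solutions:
 h(a) = -acos((-C1 - exp(8*sqrt(3)*a))/(C1 - exp(8*sqrt(3)*a)))/4 + pi/2
 h(a) = acos((-C1 - exp(8*sqrt(3)*a))/(C1 - exp(8*sqrt(3)*a)))/4


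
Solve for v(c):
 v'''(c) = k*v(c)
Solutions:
 v(c) = C1*exp(c*k^(1/3)) + C2*exp(c*k^(1/3)*(-1 + sqrt(3)*I)/2) + C3*exp(-c*k^(1/3)*(1 + sqrt(3)*I)/2)


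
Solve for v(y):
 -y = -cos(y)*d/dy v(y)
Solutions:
 v(y) = C1 + Integral(y/cos(y), y)


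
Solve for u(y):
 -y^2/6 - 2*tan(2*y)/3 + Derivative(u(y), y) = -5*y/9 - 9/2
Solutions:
 u(y) = C1 + y^3/18 - 5*y^2/18 - 9*y/2 - log(cos(2*y))/3


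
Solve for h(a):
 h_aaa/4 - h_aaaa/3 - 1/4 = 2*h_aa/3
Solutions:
 h(a) = C1 + C2*a - 3*a^2/16 + (C3*sin(sqrt(119)*a/8) + C4*cos(sqrt(119)*a/8))*exp(3*a/8)


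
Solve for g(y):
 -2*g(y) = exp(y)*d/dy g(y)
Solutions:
 g(y) = C1*exp(2*exp(-y))


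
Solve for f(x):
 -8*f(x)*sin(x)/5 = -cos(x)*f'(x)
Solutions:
 f(x) = C1/cos(x)^(8/5)


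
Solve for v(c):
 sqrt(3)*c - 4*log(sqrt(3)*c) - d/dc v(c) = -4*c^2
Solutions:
 v(c) = C1 + 4*c^3/3 + sqrt(3)*c^2/2 - 4*c*log(c) - c*log(9) + 4*c


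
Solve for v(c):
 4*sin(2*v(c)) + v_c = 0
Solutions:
 v(c) = pi - acos((-C1 - exp(16*c))/(C1 - exp(16*c)))/2
 v(c) = acos((-C1 - exp(16*c))/(C1 - exp(16*c)))/2


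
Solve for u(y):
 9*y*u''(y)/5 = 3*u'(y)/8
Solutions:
 u(y) = C1 + C2*y^(29/24)


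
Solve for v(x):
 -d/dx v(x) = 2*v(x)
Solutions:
 v(x) = C1*exp(-2*x)


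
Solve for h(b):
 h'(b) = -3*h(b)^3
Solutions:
 h(b) = -sqrt(2)*sqrt(-1/(C1 - 3*b))/2
 h(b) = sqrt(2)*sqrt(-1/(C1 - 3*b))/2


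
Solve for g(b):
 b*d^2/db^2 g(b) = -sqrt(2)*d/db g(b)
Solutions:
 g(b) = C1 + C2*b^(1 - sqrt(2))


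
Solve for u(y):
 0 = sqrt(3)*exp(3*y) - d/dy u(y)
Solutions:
 u(y) = C1 + sqrt(3)*exp(3*y)/3


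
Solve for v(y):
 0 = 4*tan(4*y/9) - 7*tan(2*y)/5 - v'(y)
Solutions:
 v(y) = C1 - 9*log(cos(4*y/9)) + 7*log(cos(2*y))/10


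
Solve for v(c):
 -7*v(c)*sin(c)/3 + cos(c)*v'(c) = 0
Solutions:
 v(c) = C1/cos(c)^(7/3)


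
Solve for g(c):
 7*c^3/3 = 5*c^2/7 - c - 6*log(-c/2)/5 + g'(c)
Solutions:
 g(c) = C1 + 7*c^4/12 - 5*c^3/21 + c^2/2 + 6*c*log(-c)/5 + 6*c*(-1 - log(2))/5


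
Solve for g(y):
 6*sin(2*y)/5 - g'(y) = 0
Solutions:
 g(y) = C1 - 3*cos(2*y)/5


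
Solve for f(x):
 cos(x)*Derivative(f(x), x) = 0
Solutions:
 f(x) = C1


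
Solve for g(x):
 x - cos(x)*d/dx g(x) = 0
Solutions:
 g(x) = C1 + Integral(x/cos(x), x)


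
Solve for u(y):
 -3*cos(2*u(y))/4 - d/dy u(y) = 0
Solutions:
 u(y) = -asin((C1 + exp(3*y))/(C1 - exp(3*y)))/2 + pi/2
 u(y) = asin((C1 + exp(3*y))/(C1 - exp(3*y)))/2


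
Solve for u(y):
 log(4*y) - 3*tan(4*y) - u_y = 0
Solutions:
 u(y) = C1 + y*log(y) - y + 2*y*log(2) + 3*log(cos(4*y))/4


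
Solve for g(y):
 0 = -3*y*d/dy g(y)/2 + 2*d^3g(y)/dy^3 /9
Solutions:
 g(y) = C1 + Integral(C2*airyai(3*2^(1/3)*y/2) + C3*airybi(3*2^(1/3)*y/2), y)


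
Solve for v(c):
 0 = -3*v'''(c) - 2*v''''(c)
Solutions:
 v(c) = C1 + C2*c + C3*c^2 + C4*exp(-3*c/2)


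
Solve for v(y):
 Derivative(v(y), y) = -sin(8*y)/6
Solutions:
 v(y) = C1 + cos(8*y)/48


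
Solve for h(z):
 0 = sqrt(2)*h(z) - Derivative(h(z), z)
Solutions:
 h(z) = C1*exp(sqrt(2)*z)


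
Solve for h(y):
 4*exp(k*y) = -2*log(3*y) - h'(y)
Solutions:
 h(y) = C1 - 2*y*log(y) + 2*y*(1 - log(3)) + Piecewise((-4*exp(k*y)/k, Ne(k, 0)), (-4*y, True))


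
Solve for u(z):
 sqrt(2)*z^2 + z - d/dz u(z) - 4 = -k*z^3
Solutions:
 u(z) = C1 + k*z^4/4 + sqrt(2)*z^3/3 + z^2/2 - 4*z


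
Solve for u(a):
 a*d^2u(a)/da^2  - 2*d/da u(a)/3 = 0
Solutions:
 u(a) = C1 + C2*a^(5/3)


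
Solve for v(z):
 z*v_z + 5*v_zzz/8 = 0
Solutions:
 v(z) = C1 + Integral(C2*airyai(-2*5^(2/3)*z/5) + C3*airybi(-2*5^(2/3)*z/5), z)


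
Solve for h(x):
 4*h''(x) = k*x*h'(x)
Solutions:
 h(x) = Piecewise((-sqrt(2)*sqrt(pi)*C1*erf(sqrt(2)*x*sqrt(-k)/4)/sqrt(-k) - C2, (k > 0) | (k < 0)), (-C1*x - C2, True))


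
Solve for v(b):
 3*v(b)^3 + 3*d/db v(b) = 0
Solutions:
 v(b) = -sqrt(2)*sqrt(-1/(C1 - b))/2
 v(b) = sqrt(2)*sqrt(-1/(C1 - b))/2


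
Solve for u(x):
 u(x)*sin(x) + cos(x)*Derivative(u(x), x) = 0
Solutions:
 u(x) = C1*cos(x)


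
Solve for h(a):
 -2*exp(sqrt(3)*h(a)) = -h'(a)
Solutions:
 h(a) = sqrt(3)*(2*log(-1/(C1 + 2*a)) - log(3))/6


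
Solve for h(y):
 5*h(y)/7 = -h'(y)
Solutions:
 h(y) = C1*exp(-5*y/7)


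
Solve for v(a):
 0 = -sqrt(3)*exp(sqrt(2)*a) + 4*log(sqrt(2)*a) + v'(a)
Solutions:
 v(a) = C1 - 4*a*log(a) + 2*a*(2 - log(2)) + sqrt(6)*exp(sqrt(2)*a)/2


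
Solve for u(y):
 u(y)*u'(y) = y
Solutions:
 u(y) = -sqrt(C1 + y^2)
 u(y) = sqrt(C1 + y^2)


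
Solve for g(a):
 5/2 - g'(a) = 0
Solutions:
 g(a) = C1 + 5*a/2


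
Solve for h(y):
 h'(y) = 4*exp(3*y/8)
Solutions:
 h(y) = C1 + 32*exp(3*y/8)/3


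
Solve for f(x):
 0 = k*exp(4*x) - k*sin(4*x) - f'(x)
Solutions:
 f(x) = C1 + k*exp(4*x)/4 + k*cos(4*x)/4


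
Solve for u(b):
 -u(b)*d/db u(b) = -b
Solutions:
 u(b) = -sqrt(C1 + b^2)
 u(b) = sqrt(C1 + b^2)


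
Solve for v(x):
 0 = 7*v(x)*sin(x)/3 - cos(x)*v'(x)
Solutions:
 v(x) = C1/cos(x)^(7/3)


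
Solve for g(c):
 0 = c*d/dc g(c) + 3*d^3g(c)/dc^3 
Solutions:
 g(c) = C1 + Integral(C2*airyai(-3^(2/3)*c/3) + C3*airybi(-3^(2/3)*c/3), c)


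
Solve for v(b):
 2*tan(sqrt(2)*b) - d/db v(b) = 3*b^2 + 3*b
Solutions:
 v(b) = C1 - b^3 - 3*b^2/2 - sqrt(2)*log(cos(sqrt(2)*b))


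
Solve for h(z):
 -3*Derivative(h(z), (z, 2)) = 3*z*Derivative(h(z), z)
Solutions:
 h(z) = C1 + C2*erf(sqrt(2)*z/2)


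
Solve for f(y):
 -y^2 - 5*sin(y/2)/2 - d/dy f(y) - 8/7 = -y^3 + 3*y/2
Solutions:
 f(y) = C1 + y^4/4 - y^3/3 - 3*y^2/4 - 8*y/7 + 5*cos(y/2)


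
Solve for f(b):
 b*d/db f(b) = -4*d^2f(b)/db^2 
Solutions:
 f(b) = C1 + C2*erf(sqrt(2)*b/4)


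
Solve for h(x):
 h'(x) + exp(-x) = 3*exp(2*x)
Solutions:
 h(x) = C1 + 3*exp(2*x)/2 + exp(-x)


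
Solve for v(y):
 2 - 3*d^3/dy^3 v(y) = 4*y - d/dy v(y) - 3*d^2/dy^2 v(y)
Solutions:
 v(y) = C1 + C2*exp(y*(3 - sqrt(21))/6) + C3*exp(y*(3 + sqrt(21))/6) + 2*y^2 - 14*y


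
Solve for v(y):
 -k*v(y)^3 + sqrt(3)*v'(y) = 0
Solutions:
 v(y) = -sqrt(6)*sqrt(-1/(C1 + sqrt(3)*k*y))/2
 v(y) = sqrt(6)*sqrt(-1/(C1 + sqrt(3)*k*y))/2


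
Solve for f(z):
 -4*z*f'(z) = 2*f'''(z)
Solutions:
 f(z) = C1 + Integral(C2*airyai(-2^(1/3)*z) + C3*airybi(-2^(1/3)*z), z)


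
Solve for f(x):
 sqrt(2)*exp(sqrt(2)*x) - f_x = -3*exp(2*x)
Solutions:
 f(x) = C1 + 3*exp(2*x)/2 + exp(sqrt(2)*x)


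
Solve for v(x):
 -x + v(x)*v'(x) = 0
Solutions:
 v(x) = -sqrt(C1 + x^2)
 v(x) = sqrt(C1 + x^2)


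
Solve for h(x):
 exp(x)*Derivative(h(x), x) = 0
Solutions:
 h(x) = C1


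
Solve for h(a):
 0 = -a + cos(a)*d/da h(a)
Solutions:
 h(a) = C1 + Integral(a/cos(a), a)


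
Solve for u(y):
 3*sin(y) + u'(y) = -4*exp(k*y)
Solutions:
 u(y) = C1 + 3*cos(y) - 4*exp(k*y)/k


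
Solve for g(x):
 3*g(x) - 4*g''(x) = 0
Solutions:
 g(x) = C1*exp(-sqrt(3)*x/2) + C2*exp(sqrt(3)*x/2)


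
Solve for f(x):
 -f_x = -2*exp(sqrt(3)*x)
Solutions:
 f(x) = C1 + 2*sqrt(3)*exp(sqrt(3)*x)/3


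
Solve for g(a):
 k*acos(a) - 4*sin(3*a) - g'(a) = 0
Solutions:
 g(a) = C1 + k*(a*acos(a) - sqrt(1 - a^2)) + 4*cos(3*a)/3


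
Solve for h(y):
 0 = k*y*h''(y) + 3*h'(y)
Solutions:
 h(y) = C1 + y^(((re(k) - 3)*re(k) + im(k)^2)/(re(k)^2 + im(k)^2))*(C2*sin(3*log(y)*Abs(im(k))/(re(k)^2 + im(k)^2)) + C3*cos(3*log(y)*im(k)/(re(k)^2 + im(k)^2)))


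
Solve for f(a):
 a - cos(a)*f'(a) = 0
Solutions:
 f(a) = C1 + Integral(a/cos(a), a)


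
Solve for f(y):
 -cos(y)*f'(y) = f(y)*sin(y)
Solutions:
 f(y) = C1*cos(y)


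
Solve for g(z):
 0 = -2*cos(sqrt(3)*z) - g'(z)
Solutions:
 g(z) = C1 - 2*sqrt(3)*sin(sqrt(3)*z)/3


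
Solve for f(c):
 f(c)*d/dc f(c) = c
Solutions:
 f(c) = -sqrt(C1 + c^2)
 f(c) = sqrt(C1 + c^2)


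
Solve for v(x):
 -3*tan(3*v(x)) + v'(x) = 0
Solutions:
 v(x) = -asin(C1*exp(9*x))/3 + pi/3
 v(x) = asin(C1*exp(9*x))/3


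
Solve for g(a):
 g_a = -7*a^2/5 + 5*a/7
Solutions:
 g(a) = C1 - 7*a^3/15 + 5*a^2/14


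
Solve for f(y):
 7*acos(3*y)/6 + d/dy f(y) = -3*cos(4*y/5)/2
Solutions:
 f(y) = C1 - 7*y*acos(3*y)/6 + 7*sqrt(1 - 9*y^2)/18 - 15*sin(4*y/5)/8


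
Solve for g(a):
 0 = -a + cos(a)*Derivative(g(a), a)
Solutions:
 g(a) = C1 + Integral(a/cos(a), a)


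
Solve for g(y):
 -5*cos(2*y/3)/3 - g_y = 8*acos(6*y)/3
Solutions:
 g(y) = C1 - 8*y*acos(6*y)/3 + 4*sqrt(1 - 36*y^2)/9 - 5*sin(2*y/3)/2


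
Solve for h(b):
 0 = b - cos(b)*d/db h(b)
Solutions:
 h(b) = C1 + Integral(b/cos(b), b)


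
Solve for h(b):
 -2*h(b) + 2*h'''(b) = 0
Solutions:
 h(b) = C3*exp(b) + (C1*sin(sqrt(3)*b/2) + C2*cos(sqrt(3)*b/2))*exp(-b/2)


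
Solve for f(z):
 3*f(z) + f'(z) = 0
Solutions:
 f(z) = C1*exp(-3*z)


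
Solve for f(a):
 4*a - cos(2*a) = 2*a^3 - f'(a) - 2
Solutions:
 f(a) = C1 + a^4/2 - 2*a^2 - 2*a + sin(2*a)/2


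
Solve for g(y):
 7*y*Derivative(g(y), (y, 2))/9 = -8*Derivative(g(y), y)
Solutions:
 g(y) = C1 + C2/y^(65/7)


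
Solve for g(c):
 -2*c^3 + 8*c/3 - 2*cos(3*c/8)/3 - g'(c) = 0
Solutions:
 g(c) = C1 - c^4/2 + 4*c^2/3 - 16*sin(3*c/8)/9


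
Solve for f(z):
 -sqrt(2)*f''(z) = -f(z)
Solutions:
 f(z) = C1*exp(-2^(3/4)*z/2) + C2*exp(2^(3/4)*z/2)


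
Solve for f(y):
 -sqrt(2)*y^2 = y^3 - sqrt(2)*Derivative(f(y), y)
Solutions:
 f(y) = C1 + sqrt(2)*y^4/8 + y^3/3


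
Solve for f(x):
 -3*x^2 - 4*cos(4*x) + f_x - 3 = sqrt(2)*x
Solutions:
 f(x) = C1 + x^3 + sqrt(2)*x^2/2 + 3*x + sin(4*x)


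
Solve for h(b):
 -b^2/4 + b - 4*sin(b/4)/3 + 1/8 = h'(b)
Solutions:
 h(b) = C1 - b^3/12 + b^2/2 + b/8 + 16*cos(b/4)/3


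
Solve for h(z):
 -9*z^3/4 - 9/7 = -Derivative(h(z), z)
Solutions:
 h(z) = C1 + 9*z^4/16 + 9*z/7


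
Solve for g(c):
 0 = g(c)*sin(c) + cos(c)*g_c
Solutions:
 g(c) = C1*cos(c)


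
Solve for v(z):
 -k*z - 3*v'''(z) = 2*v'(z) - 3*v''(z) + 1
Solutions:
 v(z) = C1 - k*z^2/4 - 3*k*z/4 - z/2 + (C2*sin(sqrt(15)*z/6) + C3*cos(sqrt(15)*z/6))*exp(z/2)


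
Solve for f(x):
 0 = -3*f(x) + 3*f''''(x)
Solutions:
 f(x) = C1*exp(-x) + C2*exp(x) + C3*sin(x) + C4*cos(x)


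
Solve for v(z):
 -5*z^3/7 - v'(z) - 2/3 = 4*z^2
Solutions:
 v(z) = C1 - 5*z^4/28 - 4*z^3/3 - 2*z/3


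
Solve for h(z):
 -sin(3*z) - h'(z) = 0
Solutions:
 h(z) = C1 + cos(3*z)/3


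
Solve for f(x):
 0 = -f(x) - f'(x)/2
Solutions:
 f(x) = C1*exp(-2*x)


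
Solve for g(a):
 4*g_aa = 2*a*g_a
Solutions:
 g(a) = C1 + C2*erfi(a/2)


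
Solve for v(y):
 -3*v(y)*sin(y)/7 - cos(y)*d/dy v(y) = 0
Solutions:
 v(y) = C1*cos(y)^(3/7)


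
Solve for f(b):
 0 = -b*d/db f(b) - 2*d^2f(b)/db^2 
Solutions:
 f(b) = C1 + C2*erf(b/2)


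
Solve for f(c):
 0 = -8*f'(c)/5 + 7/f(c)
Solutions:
 f(c) = -sqrt(C1 + 35*c)/2
 f(c) = sqrt(C1 + 35*c)/2


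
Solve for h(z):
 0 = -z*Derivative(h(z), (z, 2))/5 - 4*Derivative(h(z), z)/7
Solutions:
 h(z) = C1 + C2/z^(13/7)


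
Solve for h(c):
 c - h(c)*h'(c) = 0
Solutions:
 h(c) = -sqrt(C1 + c^2)
 h(c) = sqrt(C1 + c^2)


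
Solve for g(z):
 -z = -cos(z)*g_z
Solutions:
 g(z) = C1 + Integral(z/cos(z), z)


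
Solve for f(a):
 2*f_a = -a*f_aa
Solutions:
 f(a) = C1 + C2/a


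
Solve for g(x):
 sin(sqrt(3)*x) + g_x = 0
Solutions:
 g(x) = C1 + sqrt(3)*cos(sqrt(3)*x)/3


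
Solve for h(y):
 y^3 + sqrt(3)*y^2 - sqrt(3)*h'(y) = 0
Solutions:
 h(y) = C1 + sqrt(3)*y^4/12 + y^3/3


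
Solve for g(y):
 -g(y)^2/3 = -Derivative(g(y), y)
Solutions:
 g(y) = -3/(C1 + y)


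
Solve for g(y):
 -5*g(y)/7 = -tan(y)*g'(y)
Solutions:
 g(y) = C1*sin(y)^(5/7)


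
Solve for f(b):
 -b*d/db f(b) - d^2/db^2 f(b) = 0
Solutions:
 f(b) = C1 + C2*erf(sqrt(2)*b/2)


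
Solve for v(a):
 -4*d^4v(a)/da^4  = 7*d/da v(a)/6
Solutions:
 v(a) = C1 + C4*exp(-3^(2/3)*7^(1/3)*a/6) + (C2*sin(3^(1/6)*7^(1/3)*a/4) + C3*cos(3^(1/6)*7^(1/3)*a/4))*exp(3^(2/3)*7^(1/3)*a/12)


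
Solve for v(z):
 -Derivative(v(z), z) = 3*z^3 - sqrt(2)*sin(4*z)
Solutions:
 v(z) = C1 - 3*z^4/4 - sqrt(2)*cos(4*z)/4


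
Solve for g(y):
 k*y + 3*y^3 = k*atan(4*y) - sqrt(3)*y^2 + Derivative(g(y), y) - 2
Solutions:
 g(y) = C1 + k*y^2/2 - k*(y*atan(4*y) - log(16*y^2 + 1)/8) + 3*y^4/4 + sqrt(3)*y^3/3 + 2*y


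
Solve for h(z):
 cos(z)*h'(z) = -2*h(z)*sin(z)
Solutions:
 h(z) = C1*cos(z)^2


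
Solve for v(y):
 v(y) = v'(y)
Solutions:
 v(y) = C1*exp(y)


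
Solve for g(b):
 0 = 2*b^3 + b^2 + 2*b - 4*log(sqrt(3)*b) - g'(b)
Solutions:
 g(b) = C1 + b^4/2 + b^3/3 + b^2 - 4*b*log(b) - b*log(9) + 4*b


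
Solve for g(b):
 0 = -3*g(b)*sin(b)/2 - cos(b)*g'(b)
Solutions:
 g(b) = C1*cos(b)^(3/2)


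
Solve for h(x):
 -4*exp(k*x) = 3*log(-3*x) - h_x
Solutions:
 h(x) = C1 + 3*x*log(-x) + 3*x*(-1 + log(3)) + Piecewise((4*exp(k*x)/k, Ne(k, 0)), (4*x, True))


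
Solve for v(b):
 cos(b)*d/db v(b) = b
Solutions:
 v(b) = C1 + Integral(b/cos(b), b)


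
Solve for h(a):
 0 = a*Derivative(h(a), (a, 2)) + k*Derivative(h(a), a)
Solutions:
 h(a) = C1 + a^(1 - re(k))*(C2*sin(log(a)*Abs(im(k))) + C3*cos(log(a)*im(k)))


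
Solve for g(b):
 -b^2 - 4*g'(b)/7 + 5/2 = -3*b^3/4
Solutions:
 g(b) = C1 + 21*b^4/64 - 7*b^3/12 + 35*b/8


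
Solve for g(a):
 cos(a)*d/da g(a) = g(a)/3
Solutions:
 g(a) = C1*(sin(a) + 1)^(1/6)/(sin(a) - 1)^(1/6)


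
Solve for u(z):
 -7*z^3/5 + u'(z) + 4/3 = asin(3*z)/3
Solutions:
 u(z) = C1 + 7*z^4/20 + z*asin(3*z)/3 - 4*z/3 + sqrt(1 - 9*z^2)/9


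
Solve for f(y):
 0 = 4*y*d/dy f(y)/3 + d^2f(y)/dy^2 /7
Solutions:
 f(y) = C1 + C2*erf(sqrt(42)*y/3)


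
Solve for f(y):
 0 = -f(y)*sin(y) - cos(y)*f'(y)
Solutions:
 f(y) = C1*cos(y)


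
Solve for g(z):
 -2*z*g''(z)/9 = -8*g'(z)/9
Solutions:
 g(z) = C1 + C2*z^5


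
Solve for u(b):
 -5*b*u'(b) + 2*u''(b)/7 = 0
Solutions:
 u(b) = C1 + C2*erfi(sqrt(35)*b/2)


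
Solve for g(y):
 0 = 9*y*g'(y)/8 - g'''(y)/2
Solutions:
 g(y) = C1 + Integral(C2*airyai(2^(1/3)*3^(2/3)*y/2) + C3*airybi(2^(1/3)*3^(2/3)*y/2), y)


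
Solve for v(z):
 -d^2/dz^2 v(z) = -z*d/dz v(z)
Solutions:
 v(z) = C1 + C2*erfi(sqrt(2)*z/2)


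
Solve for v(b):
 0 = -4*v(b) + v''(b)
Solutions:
 v(b) = C1*exp(-2*b) + C2*exp(2*b)


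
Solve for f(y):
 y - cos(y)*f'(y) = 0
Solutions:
 f(y) = C1 + Integral(y/cos(y), y)


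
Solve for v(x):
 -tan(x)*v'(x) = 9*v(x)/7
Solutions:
 v(x) = C1/sin(x)^(9/7)


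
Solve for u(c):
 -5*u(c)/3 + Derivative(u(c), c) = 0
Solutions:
 u(c) = C1*exp(5*c/3)


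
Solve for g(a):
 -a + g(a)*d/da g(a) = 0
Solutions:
 g(a) = -sqrt(C1 + a^2)
 g(a) = sqrt(C1 + a^2)


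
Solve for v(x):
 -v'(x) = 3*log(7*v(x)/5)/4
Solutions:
 -4*Integral(1/(-log(_y) - log(7) + log(5)), (_y, v(x)))/3 = C1 - x


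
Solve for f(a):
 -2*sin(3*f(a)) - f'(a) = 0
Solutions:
 f(a) = -acos((-C1 - exp(12*a))/(C1 - exp(12*a)))/3 + 2*pi/3
 f(a) = acos((-C1 - exp(12*a))/(C1 - exp(12*a)))/3


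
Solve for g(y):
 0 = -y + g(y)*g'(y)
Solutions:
 g(y) = -sqrt(C1 + y^2)
 g(y) = sqrt(C1 + y^2)


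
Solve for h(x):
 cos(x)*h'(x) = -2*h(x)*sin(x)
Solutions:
 h(x) = C1*cos(x)^2


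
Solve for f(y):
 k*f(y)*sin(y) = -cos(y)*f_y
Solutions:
 f(y) = C1*exp(k*log(cos(y)))


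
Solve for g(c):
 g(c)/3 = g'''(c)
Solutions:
 g(c) = C3*exp(3^(2/3)*c/3) + (C1*sin(3^(1/6)*c/2) + C2*cos(3^(1/6)*c/2))*exp(-3^(2/3)*c/6)


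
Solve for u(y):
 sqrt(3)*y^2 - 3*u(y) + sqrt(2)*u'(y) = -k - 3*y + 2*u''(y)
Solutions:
 u(y) = k/3 + sqrt(3)*y^2/3 + 2*sqrt(6)*y/9 + y + (C1*sin(sqrt(22)*y/4) + C2*cos(sqrt(22)*y/4))*exp(sqrt(2)*y/4) - 8*sqrt(3)/27 + sqrt(2)/3


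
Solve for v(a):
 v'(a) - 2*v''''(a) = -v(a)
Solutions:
 v(a) = C1*exp(a*(-4 - 4*2^(2/3)/(13 + 3*sqrt(33))^(1/3) + 2^(1/3)*(13 + 3*sqrt(33))^(1/3))/12)*sin(2^(1/3)*sqrt(3)*a*(4*2^(1/3)/(13 + 3*sqrt(33))^(1/3) + (13 + 3*sqrt(33))^(1/3))/12) + C2*exp(a*(-4 - 4*2^(2/3)/(13 + 3*sqrt(33))^(1/3) + 2^(1/3)*(13 + 3*sqrt(33))^(1/3))/12)*cos(2^(1/3)*sqrt(3)*a*(4*2^(1/3)/(13 + 3*sqrt(33))^(1/3) + (13 + 3*sqrt(33))^(1/3))/12) + C3*exp(a) + C4*exp(a*(-2^(1/3)*(13 + 3*sqrt(33))^(1/3) - 2 + 4*2^(2/3)/(13 + 3*sqrt(33))^(1/3))/6)


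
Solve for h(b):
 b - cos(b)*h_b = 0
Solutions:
 h(b) = C1 + Integral(b/cos(b), b)


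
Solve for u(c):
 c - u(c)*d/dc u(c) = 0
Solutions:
 u(c) = -sqrt(C1 + c^2)
 u(c) = sqrt(C1 + c^2)


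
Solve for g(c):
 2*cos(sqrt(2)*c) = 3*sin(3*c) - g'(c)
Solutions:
 g(c) = C1 - sqrt(2)*sin(sqrt(2)*c) - cos(3*c)


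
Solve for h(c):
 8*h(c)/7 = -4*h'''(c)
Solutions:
 h(c) = C3*exp(-2^(1/3)*7^(2/3)*c/7) + (C1*sin(2^(1/3)*sqrt(3)*7^(2/3)*c/14) + C2*cos(2^(1/3)*sqrt(3)*7^(2/3)*c/14))*exp(2^(1/3)*7^(2/3)*c/14)


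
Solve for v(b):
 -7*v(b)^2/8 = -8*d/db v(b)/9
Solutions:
 v(b) = -64/(C1 + 63*b)


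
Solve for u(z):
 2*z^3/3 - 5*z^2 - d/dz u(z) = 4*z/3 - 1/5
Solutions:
 u(z) = C1 + z^4/6 - 5*z^3/3 - 2*z^2/3 + z/5


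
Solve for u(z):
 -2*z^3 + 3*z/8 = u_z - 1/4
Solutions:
 u(z) = C1 - z^4/2 + 3*z^2/16 + z/4


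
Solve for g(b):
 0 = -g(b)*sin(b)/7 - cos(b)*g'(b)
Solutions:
 g(b) = C1*cos(b)^(1/7)


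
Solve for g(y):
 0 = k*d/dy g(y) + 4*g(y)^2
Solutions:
 g(y) = k/(C1*k + 4*y)


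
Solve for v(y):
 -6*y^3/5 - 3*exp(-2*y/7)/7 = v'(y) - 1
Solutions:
 v(y) = C1 - 3*y^4/10 + y + 3*exp(-2*y/7)/2


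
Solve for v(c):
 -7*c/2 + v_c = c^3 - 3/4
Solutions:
 v(c) = C1 + c^4/4 + 7*c^2/4 - 3*c/4


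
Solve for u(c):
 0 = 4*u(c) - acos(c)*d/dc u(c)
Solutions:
 u(c) = C1*exp(4*Integral(1/acos(c), c))


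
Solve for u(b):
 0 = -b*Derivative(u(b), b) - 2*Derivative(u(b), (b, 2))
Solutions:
 u(b) = C1 + C2*erf(b/2)


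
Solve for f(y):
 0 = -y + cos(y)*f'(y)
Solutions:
 f(y) = C1 + Integral(y/cos(y), y)


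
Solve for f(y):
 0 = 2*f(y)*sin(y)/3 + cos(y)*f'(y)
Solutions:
 f(y) = C1*cos(y)^(2/3)


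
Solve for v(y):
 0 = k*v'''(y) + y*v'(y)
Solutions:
 v(y) = C1 + Integral(C2*airyai(y*(-1/k)^(1/3)) + C3*airybi(y*(-1/k)^(1/3)), y)


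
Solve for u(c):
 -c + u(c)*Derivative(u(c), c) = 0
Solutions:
 u(c) = -sqrt(C1 + c^2)
 u(c) = sqrt(C1 + c^2)


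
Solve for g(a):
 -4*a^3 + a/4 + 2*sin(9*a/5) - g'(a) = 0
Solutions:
 g(a) = C1 - a^4 + a^2/8 - 10*cos(9*a/5)/9


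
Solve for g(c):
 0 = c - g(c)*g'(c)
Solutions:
 g(c) = -sqrt(C1 + c^2)
 g(c) = sqrt(C1 + c^2)


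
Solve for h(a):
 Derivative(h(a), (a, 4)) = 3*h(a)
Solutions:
 h(a) = C1*exp(-3^(1/4)*a) + C2*exp(3^(1/4)*a) + C3*sin(3^(1/4)*a) + C4*cos(3^(1/4)*a)


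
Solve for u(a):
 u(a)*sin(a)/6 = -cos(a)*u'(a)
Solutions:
 u(a) = C1*cos(a)^(1/6)


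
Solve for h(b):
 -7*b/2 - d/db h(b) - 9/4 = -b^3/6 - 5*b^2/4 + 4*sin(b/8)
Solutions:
 h(b) = C1 + b^4/24 + 5*b^3/12 - 7*b^2/4 - 9*b/4 + 32*cos(b/8)


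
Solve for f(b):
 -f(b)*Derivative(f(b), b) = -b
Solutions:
 f(b) = -sqrt(C1 + b^2)
 f(b) = sqrt(C1 + b^2)


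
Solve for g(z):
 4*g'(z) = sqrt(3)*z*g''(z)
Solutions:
 g(z) = C1 + C2*z^(1 + 4*sqrt(3)/3)


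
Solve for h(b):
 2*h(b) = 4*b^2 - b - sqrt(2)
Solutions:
 h(b) = 2*b^2 - b/2 - sqrt(2)/2


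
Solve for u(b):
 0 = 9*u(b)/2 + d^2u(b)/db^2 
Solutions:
 u(b) = C1*sin(3*sqrt(2)*b/2) + C2*cos(3*sqrt(2)*b/2)


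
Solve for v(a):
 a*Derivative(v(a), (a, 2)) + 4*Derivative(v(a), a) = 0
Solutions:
 v(a) = C1 + C2/a^3


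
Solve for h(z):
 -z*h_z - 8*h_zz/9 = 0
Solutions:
 h(z) = C1 + C2*erf(3*z/4)


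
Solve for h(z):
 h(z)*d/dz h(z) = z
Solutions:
 h(z) = -sqrt(C1 + z^2)
 h(z) = sqrt(C1 + z^2)


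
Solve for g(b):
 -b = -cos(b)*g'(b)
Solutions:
 g(b) = C1 + Integral(b/cos(b), b)


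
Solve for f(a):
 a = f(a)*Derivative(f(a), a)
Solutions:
 f(a) = -sqrt(C1 + a^2)
 f(a) = sqrt(C1 + a^2)


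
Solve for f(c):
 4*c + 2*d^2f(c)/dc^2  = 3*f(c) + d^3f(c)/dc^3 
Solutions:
 f(c) = C3*exp(-c) + 4*c/3 + (C1*sin(sqrt(3)*c/2) + C2*cos(sqrt(3)*c/2))*exp(3*c/2)


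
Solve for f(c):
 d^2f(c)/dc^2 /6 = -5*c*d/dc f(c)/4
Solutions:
 f(c) = C1 + C2*erf(sqrt(15)*c/2)


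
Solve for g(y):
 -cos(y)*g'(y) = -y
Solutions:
 g(y) = C1 + Integral(y/cos(y), y)


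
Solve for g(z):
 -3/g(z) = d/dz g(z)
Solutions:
 g(z) = -sqrt(C1 - 6*z)
 g(z) = sqrt(C1 - 6*z)


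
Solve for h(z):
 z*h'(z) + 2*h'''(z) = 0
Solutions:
 h(z) = C1 + Integral(C2*airyai(-2^(2/3)*z/2) + C3*airybi(-2^(2/3)*z/2), z)


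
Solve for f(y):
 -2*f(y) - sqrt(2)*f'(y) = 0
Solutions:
 f(y) = C1*exp(-sqrt(2)*y)


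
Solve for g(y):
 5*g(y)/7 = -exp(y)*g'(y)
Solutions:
 g(y) = C1*exp(5*exp(-y)/7)


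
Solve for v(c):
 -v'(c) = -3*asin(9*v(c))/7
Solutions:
 Integral(1/asin(9*_y), (_y, v(c))) = C1 + 3*c/7


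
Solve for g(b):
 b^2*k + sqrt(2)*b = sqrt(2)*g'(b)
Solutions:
 g(b) = C1 + sqrt(2)*b^3*k/6 + b^2/2


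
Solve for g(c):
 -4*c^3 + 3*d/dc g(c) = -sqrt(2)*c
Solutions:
 g(c) = C1 + c^4/3 - sqrt(2)*c^2/6


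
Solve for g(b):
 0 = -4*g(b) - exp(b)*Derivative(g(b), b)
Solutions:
 g(b) = C1*exp(4*exp(-b))


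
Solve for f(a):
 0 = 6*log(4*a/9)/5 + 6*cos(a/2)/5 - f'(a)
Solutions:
 f(a) = C1 + 6*a*log(a)/5 - 12*a*log(3)/5 - 6*a/5 + 12*a*log(2)/5 + 12*sin(a/2)/5


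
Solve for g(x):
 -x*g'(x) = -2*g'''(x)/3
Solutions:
 g(x) = C1 + Integral(C2*airyai(2^(2/3)*3^(1/3)*x/2) + C3*airybi(2^(2/3)*3^(1/3)*x/2), x)


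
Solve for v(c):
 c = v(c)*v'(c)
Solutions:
 v(c) = -sqrt(C1 + c^2)
 v(c) = sqrt(C1 + c^2)


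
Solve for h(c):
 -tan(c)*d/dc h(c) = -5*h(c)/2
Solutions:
 h(c) = C1*sin(c)^(5/2)


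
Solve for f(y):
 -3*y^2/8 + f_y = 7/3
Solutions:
 f(y) = C1 + y^3/8 + 7*y/3


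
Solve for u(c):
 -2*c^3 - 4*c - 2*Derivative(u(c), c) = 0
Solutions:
 u(c) = C1 - c^4/4 - c^2


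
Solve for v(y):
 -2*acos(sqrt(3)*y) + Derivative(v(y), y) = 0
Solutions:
 v(y) = C1 + 2*y*acos(sqrt(3)*y) - 2*sqrt(3)*sqrt(1 - 3*y^2)/3


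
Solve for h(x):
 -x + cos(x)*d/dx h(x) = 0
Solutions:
 h(x) = C1 + Integral(x/cos(x), x)


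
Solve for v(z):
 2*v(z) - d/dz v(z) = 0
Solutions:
 v(z) = C1*exp(2*z)


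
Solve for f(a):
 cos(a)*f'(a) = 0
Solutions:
 f(a) = C1


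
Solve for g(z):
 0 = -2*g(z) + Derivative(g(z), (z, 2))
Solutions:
 g(z) = C1*exp(-sqrt(2)*z) + C2*exp(sqrt(2)*z)


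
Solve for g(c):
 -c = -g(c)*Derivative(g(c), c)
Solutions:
 g(c) = -sqrt(C1 + c^2)
 g(c) = sqrt(C1 + c^2)


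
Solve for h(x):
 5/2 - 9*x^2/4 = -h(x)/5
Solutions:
 h(x) = 45*x^2/4 - 25/2


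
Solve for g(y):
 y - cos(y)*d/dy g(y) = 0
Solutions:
 g(y) = C1 + Integral(y/cos(y), y)


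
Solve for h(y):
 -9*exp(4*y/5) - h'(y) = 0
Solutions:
 h(y) = C1 - 45*exp(4*y/5)/4


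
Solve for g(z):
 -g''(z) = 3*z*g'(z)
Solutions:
 g(z) = C1 + C2*erf(sqrt(6)*z/2)


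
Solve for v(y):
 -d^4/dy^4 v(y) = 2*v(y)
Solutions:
 v(y) = (C1*sin(2^(3/4)*y/2) + C2*cos(2^(3/4)*y/2))*exp(-2^(3/4)*y/2) + (C3*sin(2^(3/4)*y/2) + C4*cos(2^(3/4)*y/2))*exp(2^(3/4)*y/2)


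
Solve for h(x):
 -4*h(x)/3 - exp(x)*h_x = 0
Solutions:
 h(x) = C1*exp(4*exp(-x)/3)


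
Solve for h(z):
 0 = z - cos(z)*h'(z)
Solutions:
 h(z) = C1 + Integral(z/cos(z), z)


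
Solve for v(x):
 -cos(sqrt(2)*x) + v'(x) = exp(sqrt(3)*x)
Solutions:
 v(x) = C1 + sqrt(3)*exp(sqrt(3)*x)/3 + sqrt(2)*sin(sqrt(2)*x)/2


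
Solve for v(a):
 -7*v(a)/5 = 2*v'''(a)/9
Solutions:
 v(a) = C3*exp(a*(-10^(2/3)*63^(1/3) + 3*30^(2/3)*7^(1/3))/40)*sin(3*10^(2/3)*3^(1/6)*7^(1/3)*a/20) + C4*exp(a*(-10^(2/3)*63^(1/3) + 3*30^(2/3)*7^(1/3))/40)*cos(3*10^(2/3)*3^(1/6)*7^(1/3)*a/20) + C5*exp(-a*(10^(2/3)*63^(1/3) + 3*30^(2/3)*7^(1/3))/40) + (C1*sin(3*10^(2/3)*3^(1/6)*7^(1/3)*a/20) + C2*cos(3*10^(2/3)*3^(1/6)*7^(1/3)*a/20))*exp(10^(2/3)*63^(1/3)*a/20)


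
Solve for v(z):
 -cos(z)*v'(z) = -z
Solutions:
 v(z) = C1 + Integral(z/cos(z), z)


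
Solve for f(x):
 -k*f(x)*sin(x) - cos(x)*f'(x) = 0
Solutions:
 f(x) = C1*exp(k*log(cos(x)))


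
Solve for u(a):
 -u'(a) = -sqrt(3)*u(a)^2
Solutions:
 u(a) = -1/(C1 + sqrt(3)*a)


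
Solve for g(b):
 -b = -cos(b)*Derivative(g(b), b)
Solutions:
 g(b) = C1 + Integral(b/cos(b), b)


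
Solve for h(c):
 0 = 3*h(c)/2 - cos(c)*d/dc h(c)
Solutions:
 h(c) = C1*(sin(c) + 1)^(3/4)/(sin(c) - 1)^(3/4)


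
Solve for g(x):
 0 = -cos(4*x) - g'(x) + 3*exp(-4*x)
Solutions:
 g(x) = C1 - sin(4*x)/4 - 3*exp(-4*x)/4


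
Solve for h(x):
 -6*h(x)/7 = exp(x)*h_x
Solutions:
 h(x) = C1*exp(6*exp(-x)/7)


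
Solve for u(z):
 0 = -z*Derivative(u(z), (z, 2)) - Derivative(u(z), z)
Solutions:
 u(z) = C1 + C2*log(z)


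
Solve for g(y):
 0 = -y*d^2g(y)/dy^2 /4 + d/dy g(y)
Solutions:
 g(y) = C1 + C2*y^5


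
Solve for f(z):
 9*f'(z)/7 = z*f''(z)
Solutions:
 f(z) = C1 + C2*z^(16/7)


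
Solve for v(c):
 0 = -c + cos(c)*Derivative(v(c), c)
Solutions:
 v(c) = C1 + Integral(c/cos(c), c)


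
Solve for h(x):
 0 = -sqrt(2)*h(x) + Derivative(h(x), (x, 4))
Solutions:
 h(x) = C1*exp(-2^(1/8)*x) + C2*exp(2^(1/8)*x) + C3*sin(2^(1/8)*x) + C4*cos(2^(1/8)*x)


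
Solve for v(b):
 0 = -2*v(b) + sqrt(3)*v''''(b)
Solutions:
 v(b) = C1*exp(-2^(1/4)*3^(7/8)*b/3) + C2*exp(2^(1/4)*3^(7/8)*b/3) + C3*sin(2^(1/4)*3^(7/8)*b/3) + C4*cos(2^(1/4)*3^(7/8)*b/3)
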